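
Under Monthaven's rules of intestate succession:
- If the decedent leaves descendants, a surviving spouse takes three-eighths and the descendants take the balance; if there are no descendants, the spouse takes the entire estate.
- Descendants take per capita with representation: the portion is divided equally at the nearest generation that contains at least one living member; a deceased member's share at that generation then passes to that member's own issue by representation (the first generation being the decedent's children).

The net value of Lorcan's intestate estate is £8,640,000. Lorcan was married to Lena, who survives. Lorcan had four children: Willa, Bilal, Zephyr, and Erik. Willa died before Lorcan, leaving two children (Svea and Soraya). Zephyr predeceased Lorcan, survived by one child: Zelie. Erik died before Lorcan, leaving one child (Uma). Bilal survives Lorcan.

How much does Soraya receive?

Lena takes three-eighths of £8,640,000 = £3,240,000. The remaining £5,400,000 passes to the descendants.
The descendants' portion (£5,400,000) is divided into 4 shares of £1,350,000: Bilal takes £1,350,000; Willa's £1,350,000 share passes to Willa's issue; Zephyr's £1,350,000 share passes to Zephyr's issue; Erik's £1,350,000 share passes to Erik's issue.
Willa's share (£1,350,000) is divided into 2 shares of £675,000: Svea and Soraya each take £675,000.
Zephyr's share (£1,350,000) passes entirely to Zelie.
Erik's share (£1,350,000) passes entirely to Uma.

Soraya receives £675,000.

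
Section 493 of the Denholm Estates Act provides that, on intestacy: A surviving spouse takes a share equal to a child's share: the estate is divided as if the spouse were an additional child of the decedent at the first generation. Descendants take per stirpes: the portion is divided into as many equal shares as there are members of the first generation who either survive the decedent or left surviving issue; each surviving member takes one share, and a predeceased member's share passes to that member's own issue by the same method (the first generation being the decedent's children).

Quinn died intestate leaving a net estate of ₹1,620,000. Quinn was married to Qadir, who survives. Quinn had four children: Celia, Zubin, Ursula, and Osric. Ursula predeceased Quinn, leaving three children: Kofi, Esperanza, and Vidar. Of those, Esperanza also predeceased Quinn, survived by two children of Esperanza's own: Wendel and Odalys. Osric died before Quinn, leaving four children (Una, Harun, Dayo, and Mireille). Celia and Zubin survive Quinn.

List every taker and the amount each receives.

The spouse counts as an additional share at the children's level, so there are 5 primary shares of ₹324,000. Qadir takes one such share (₹324,000).
The children's combined portion (₹1,296,000) is divided into 4 shares of ₹324,000: Celia and Zubin each take ₹324,000; Ursula's ₹324,000 share passes to Ursula's issue; Osric's ₹324,000 share passes to Osric's issue.
Ursula's share (₹324,000) is divided into 3 shares of ₹108,000: Kofi and Vidar each take ₹108,000; Esperanza's ₹108,000 share passes to Esperanza's issue.
Esperanza's share (₹108,000) is divided into 2 shares of ₹54,000: Wendel and Odalys each take ₹54,000.
Osric's share (₹324,000) is divided into 4 shares of ₹81,000: Una, Harun, Dayo, and Mireille each take ₹81,000.

Qadir: ₹324,000; Celia: ₹324,000; Zubin: ₹324,000; Kofi: ₹108,000; Wendel: ₹54,000; Odalys: ₹54,000; Vidar: ₹108,000; Una: ₹81,000; Harun: ₹81,000; Dayo: ₹81,000; Mireille: ₹81,000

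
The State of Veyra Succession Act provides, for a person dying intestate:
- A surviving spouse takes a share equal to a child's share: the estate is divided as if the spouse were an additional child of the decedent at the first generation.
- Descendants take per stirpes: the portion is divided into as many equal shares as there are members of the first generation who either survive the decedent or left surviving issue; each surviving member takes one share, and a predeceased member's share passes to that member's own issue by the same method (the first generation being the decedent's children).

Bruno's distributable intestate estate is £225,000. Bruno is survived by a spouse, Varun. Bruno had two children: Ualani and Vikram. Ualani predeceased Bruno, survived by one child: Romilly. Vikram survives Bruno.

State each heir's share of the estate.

Varun: £75,000; Romilly: £75,000; Vikram: £75,000

The spouse counts as an additional share at the children's level, so there are 3 primary shares of £75,000. Varun takes one such share (£75,000).
The children's combined portion (£150,000) is divided into 2 shares of £75,000: Vikram takes £75,000; Ualani's £75,000 share passes to Ualani's issue.
Ualani's share (£75,000) passes entirely to Romilly.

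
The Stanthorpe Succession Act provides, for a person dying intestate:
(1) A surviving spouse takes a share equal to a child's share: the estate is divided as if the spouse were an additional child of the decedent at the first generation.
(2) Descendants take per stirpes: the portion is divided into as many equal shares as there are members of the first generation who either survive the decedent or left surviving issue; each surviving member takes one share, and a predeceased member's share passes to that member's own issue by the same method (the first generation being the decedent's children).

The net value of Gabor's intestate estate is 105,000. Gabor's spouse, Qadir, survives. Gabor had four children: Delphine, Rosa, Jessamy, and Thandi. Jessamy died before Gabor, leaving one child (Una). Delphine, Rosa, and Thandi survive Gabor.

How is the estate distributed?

The spouse counts as an additional share at the children's level, so there are 5 primary shares of 21,000. Qadir takes one such share (21,000).
The children's combined portion (84,000) is divided into 4 shares of 21,000: Delphine, Rosa, and Thandi each take 21,000; Jessamy's 21,000 share passes to Jessamy's issue.
Jessamy's share (21,000) passes entirely to Una.

Qadir: 21,000; Delphine: 21,000; Rosa: 21,000; Una: 21,000; Thandi: 21,000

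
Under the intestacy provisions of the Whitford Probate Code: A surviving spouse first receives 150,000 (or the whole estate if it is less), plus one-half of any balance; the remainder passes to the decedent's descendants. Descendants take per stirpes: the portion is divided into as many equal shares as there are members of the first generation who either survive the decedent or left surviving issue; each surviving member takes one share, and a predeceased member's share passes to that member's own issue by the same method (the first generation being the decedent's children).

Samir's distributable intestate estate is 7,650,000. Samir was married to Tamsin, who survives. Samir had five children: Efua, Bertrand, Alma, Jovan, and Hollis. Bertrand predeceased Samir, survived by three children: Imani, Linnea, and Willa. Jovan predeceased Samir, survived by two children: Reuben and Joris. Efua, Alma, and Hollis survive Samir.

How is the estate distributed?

Tamsin first takes 150,000, leaving a balance of 7,500,000. Tamsin then takes one-half of the balance (3,750,000), for a total of 3,900,000. The remaining 3,750,000 passes to the descendants.
The descendants' portion (3,750,000) is divided into 5 shares of 750,000: Efua, Alma, and Hollis each take 750,000; Bertrand's 750,000 share passes to Bertrand's issue; Jovan's 750,000 share passes to Jovan's issue.
Bertrand's share (750,000) is divided into 3 shares of 250,000: Imani, Linnea, and Willa each take 250,000.
Jovan's share (750,000) is divided into 2 shares of 375,000: Reuben and Joris each take 375,000.

Tamsin: 3,900,000; Efua: 750,000; Imani: 250,000; Linnea: 250,000; Willa: 250,000; Alma: 750,000; Reuben: 375,000; Joris: 375,000; Hollis: 750,000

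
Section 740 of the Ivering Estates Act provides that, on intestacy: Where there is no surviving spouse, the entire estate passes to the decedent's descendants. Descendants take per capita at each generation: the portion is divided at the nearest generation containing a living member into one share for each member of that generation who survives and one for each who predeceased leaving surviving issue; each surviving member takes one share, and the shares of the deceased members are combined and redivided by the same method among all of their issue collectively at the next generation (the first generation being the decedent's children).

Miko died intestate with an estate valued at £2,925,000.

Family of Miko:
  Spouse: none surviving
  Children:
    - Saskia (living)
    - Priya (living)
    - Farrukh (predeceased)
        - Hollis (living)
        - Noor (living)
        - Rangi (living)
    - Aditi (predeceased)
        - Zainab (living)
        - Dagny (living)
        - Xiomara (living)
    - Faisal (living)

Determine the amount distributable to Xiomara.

Xiomara receives £195,000.

The entire £2,925,000 passes to the descendants.
That amount (£2,925,000) is divided at the children's generation into 5 shares of £585,000. Saskia, Priya, and Faisal each take £585,000. The 2 shares of the deceased (Farrukh and Aditi) are combined into a pool of £1,170,000.
That pool (£1,170,000) is divided at the grandchildren's generation equally among Hollis, Noor, Rangi, Zainab, Dagny, and Xiomara: £195,000 each.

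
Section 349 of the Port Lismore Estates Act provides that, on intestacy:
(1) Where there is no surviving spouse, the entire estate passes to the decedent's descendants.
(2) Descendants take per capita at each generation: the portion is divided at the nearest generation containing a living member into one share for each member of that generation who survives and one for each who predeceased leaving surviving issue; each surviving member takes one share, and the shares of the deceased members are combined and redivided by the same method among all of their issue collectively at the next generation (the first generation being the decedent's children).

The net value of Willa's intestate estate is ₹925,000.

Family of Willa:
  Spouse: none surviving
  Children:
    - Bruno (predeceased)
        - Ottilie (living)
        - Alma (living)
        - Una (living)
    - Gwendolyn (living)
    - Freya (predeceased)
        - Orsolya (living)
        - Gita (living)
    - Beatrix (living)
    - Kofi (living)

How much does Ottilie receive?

Ottilie receives ₹74,000.

The entire ₹925,000 passes to the descendants.
That amount (₹925,000) is divided at the children's generation into 5 shares of ₹185,000. Gwendolyn, Beatrix, and Kofi each take ₹185,000. The 2 shares of the deceased (Bruno and Freya) are combined into a pool of ₹370,000.
That pool (₹370,000) is divided at the grandchildren's generation equally among Ottilie, Alma, Una, Orsolya, and Gita: ₹74,000 each.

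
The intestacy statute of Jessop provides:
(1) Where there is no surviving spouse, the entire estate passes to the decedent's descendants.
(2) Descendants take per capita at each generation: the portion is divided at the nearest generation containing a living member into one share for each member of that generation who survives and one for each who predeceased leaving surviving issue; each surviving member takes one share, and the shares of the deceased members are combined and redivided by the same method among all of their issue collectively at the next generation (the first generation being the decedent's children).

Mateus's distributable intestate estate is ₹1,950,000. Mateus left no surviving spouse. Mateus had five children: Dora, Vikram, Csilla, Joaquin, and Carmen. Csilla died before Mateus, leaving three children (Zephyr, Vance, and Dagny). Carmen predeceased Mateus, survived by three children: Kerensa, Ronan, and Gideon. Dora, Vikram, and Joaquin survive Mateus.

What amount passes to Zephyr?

Zephyr receives ₹130,000.

The entire ₹1,950,000 passes to the descendants.
That amount (₹1,950,000) is divided at the children's generation into 5 shares of ₹390,000. Dora, Vikram, and Joaquin each take ₹390,000. The 2 shares of the deceased (Csilla and Carmen) are combined into a pool of ₹780,000.
That pool (₹780,000) is divided at the grandchildren's generation equally among Zephyr, Vance, Dagny, Kerensa, Ronan, and Gideon: ₹130,000 each.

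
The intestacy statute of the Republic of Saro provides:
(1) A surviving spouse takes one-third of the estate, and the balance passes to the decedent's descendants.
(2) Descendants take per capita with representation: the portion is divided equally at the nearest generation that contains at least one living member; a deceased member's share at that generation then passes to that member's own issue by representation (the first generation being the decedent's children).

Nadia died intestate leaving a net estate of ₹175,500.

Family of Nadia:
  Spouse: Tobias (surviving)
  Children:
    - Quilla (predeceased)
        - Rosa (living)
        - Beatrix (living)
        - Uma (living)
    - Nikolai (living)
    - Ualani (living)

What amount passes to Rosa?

Tobias takes one-third of ₹175,500 = ₹58,500. The remaining ₹117,000 passes to the descendants.
The descendants' portion (₹117,000) is divided into 3 shares of ₹39,000: Nikolai and Ualani each take ₹39,000; Quilla's ₹39,000 share passes to Quilla's issue.
Quilla's share (₹39,000) is divided into 3 shares of ₹13,000: Rosa, Beatrix, and Uma each take ₹13,000.

Rosa receives ₹13,000.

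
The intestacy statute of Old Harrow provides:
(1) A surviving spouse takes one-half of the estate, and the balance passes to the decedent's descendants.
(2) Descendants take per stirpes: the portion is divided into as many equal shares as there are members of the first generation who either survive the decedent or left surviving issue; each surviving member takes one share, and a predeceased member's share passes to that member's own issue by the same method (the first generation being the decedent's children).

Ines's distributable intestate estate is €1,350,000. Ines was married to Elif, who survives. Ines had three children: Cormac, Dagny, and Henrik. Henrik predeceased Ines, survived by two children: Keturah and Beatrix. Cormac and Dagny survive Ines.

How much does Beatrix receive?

Beatrix receives €112,500.

Elif takes one-half of €1,350,000 = €675,000. The remaining €675,000 passes to the descendants.
The descendants' portion (€675,000) is divided into 3 shares of €225,000: Cormac and Dagny each take €225,000; Henrik's €225,000 share passes to Henrik's issue.
Henrik's share (€225,000) is divided into 2 shares of €112,500: Keturah and Beatrix each take €112,500.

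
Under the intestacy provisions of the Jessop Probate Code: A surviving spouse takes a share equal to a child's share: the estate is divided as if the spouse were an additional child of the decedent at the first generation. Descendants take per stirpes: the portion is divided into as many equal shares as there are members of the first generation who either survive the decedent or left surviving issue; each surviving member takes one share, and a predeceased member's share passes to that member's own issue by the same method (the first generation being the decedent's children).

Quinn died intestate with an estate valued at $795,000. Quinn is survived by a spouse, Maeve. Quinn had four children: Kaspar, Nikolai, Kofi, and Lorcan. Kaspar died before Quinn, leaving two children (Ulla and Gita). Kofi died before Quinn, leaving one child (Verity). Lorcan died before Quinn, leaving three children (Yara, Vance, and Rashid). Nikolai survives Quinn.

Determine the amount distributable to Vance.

The spouse counts as an additional share at the children's level, so there are 5 primary shares of $159,000. Maeve takes one such share ($159,000).
The children's combined portion ($636,000) is divided into 4 shares of $159,000: Nikolai takes $159,000; Kaspar's $159,000 share passes to Kaspar's issue; Kofi's $159,000 share passes to Kofi's issue; Lorcan's $159,000 share passes to Lorcan's issue.
Kaspar's share ($159,000) is divided into 2 shares of $79,500: Ulla and Gita each take $79,500.
Kofi's share ($159,000) passes entirely to Verity.
Lorcan's share ($159,000) is divided into 3 shares of $53,000: Yara, Vance, and Rashid each take $53,000.

Vance receives $53,000.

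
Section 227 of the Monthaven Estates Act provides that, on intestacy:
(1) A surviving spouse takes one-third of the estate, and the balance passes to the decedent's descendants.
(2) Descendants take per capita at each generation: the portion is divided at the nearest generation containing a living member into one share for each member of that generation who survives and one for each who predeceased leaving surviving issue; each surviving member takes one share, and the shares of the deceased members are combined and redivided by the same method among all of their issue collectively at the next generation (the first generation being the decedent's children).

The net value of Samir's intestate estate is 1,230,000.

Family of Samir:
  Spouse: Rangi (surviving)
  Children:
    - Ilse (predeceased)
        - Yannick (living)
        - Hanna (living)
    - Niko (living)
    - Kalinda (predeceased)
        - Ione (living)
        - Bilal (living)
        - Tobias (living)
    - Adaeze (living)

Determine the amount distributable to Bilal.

Rangi takes one-third of 1,230,000 = 410,000. The remaining 820,000 passes to the descendants.
The descendants' portion (820,000) is divided at the children's generation into 4 shares of 205,000. Niko and Adaeze each take 205,000. The 2 shares of the deceased (Ilse and Kalinda) are combined into a pool of 410,000.
That pool (410,000) is divided at the grandchildren's generation equally among Yannick, Hanna, Ione, Bilal, and Tobias: 82,000 each.

Bilal receives 82,000.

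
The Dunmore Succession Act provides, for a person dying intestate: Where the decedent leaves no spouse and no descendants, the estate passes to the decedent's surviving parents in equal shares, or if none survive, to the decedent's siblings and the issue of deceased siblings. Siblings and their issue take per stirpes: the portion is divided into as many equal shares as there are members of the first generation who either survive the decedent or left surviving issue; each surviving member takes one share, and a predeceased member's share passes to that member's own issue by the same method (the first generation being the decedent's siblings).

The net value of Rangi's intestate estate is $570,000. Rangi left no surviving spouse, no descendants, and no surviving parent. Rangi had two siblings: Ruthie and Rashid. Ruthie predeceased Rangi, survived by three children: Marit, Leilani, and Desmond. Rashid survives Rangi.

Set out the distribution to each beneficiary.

Marit: $95,000; Leilani: $95,000; Desmond: $95,000; Rashid: $285,000

The entire $570,000 passes to the siblings and their issue.
That amount ($570,000) is divided into 2 shares of $285,000: Rashid takes $285,000; Ruthie's $285,000 share passes to Ruthie's issue.
Ruthie's share ($285,000) is divided into 3 shares of $95,000: Marit, Leilani, and Desmond each take $95,000.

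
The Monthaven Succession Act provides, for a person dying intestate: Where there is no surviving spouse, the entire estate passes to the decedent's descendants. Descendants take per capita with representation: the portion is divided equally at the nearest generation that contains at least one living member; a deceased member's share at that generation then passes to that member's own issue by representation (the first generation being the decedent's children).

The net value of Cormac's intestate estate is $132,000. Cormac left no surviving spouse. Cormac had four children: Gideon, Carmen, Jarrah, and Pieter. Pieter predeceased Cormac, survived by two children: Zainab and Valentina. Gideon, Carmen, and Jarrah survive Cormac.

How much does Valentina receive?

Valentina receives $16,500.

The entire $132,000 passes to the descendants.
That amount ($132,000) is divided into 4 shares of $33,000: Gideon, Carmen, and Jarrah each take $33,000; Pieter's $33,000 share passes to Pieter's issue.
Pieter's share ($33,000) is divided into 2 shares of $16,500: Zainab and Valentina each take $16,500.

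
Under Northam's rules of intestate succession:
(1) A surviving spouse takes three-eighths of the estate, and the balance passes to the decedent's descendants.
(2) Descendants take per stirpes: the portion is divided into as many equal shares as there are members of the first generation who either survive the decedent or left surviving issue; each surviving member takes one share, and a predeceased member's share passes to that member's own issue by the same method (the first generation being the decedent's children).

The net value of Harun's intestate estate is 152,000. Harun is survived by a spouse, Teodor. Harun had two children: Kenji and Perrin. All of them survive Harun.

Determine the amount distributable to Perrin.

Perrin receives 47,500.

Teodor takes three-eighths of 152,000 = 57,000. The remaining 95,000 passes to the descendants.
The descendants' portion (95,000) is divided into 2 shares of 47,500: Kenji and Perrin each take 47,500.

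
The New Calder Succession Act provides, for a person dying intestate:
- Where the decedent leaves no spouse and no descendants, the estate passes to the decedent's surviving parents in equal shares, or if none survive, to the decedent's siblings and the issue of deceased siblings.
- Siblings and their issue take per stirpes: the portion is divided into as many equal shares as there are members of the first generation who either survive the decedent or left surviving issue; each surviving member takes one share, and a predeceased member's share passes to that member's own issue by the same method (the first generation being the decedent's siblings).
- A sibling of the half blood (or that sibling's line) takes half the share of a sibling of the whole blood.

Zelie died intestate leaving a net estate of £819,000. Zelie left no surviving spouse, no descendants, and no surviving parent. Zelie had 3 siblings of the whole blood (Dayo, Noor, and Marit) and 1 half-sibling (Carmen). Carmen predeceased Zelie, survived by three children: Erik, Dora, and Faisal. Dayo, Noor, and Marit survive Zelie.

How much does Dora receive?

Dora receives £39,000.

The entire £819,000 passes to the siblings and their issue.
Counting each half-blood sibling's line as half a unit, there are 7/2 units in £819,000, so one unit is £234,000. Whole-blood lines (Dayo, Noor, and Marit) take £234,000 each; half-blood lines (Carmen) take £117,000 each.
Carmen's share (£117,000) is divided into 3 shares of £39,000: Erik, Dora, and Faisal each take £39,000.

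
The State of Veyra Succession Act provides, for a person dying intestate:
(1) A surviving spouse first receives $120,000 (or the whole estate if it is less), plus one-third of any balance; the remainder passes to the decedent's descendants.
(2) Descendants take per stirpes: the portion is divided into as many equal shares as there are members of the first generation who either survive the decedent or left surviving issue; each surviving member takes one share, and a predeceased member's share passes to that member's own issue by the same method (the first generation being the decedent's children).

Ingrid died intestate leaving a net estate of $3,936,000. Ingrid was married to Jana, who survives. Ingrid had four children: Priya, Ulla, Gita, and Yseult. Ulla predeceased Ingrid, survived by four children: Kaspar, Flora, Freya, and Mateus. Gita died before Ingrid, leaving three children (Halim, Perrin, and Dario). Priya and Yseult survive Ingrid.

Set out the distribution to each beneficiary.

Jana first takes $120,000, leaving a balance of $3,816,000. Jana then takes one-third of the balance ($1,272,000), for a total of $1,392,000. The remaining $2,544,000 passes to the descendants.
The descendants' portion ($2,544,000) is divided into 4 shares of $636,000: Priya and Yseult each take $636,000; Ulla's $636,000 share passes to Ulla's issue; Gita's $636,000 share passes to Gita's issue.
Ulla's share ($636,000) is divided into 4 shares of $159,000: Kaspar, Flora, Freya, and Mateus each take $159,000.
Gita's share ($636,000) is divided into 3 shares of $212,000: Halim, Perrin, and Dario each take $212,000.

Jana: $1,392,000; Priya: $636,000; Kaspar: $159,000; Flora: $159,000; Freya: $159,000; Mateus: $159,000; Halim: $212,000; Perrin: $212,000; Dario: $212,000; Yseult: $636,000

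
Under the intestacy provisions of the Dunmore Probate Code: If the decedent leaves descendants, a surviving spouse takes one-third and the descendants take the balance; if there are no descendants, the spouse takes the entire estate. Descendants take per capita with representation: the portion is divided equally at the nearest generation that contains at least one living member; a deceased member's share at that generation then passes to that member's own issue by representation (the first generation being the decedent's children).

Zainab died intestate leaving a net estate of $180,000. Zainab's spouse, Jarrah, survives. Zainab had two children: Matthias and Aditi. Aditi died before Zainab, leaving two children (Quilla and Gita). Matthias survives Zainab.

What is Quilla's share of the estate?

Jarrah takes one-third of $180,000 = $60,000. The remaining $120,000 passes to the descendants.
The descendants' portion ($120,000) is divided into 2 shares of $60,000: Matthias takes $60,000; Aditi's $60,000 share passes to Aditi's issue.
Aditi's share ($60,000) is divided into 2 shares of $30,000: Quilla and Gita each take $30,000.

Quilla receives $30,000.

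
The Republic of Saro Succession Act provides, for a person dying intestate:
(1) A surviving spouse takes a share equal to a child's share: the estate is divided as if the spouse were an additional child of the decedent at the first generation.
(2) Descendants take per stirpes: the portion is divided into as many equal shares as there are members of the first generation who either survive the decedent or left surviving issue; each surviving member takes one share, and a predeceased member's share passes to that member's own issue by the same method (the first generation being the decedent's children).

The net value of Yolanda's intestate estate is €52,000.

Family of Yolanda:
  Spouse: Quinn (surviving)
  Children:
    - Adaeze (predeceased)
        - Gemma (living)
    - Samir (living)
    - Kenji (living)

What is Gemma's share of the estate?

The spouse counts as an additional share at the children's level, so there are 4 primary shares of €13,000. Quinn takes one such share (€13,000).
The children's combined portion (€39,000) is divided into 3 shares of €13,000: Samir and Kenji each take €13,000; Adaeze's €13,000 share passes to Adaeze's issue.
Adaeze's share (€13,000) passes entirely to Gemma.

Gemma receives €13,000.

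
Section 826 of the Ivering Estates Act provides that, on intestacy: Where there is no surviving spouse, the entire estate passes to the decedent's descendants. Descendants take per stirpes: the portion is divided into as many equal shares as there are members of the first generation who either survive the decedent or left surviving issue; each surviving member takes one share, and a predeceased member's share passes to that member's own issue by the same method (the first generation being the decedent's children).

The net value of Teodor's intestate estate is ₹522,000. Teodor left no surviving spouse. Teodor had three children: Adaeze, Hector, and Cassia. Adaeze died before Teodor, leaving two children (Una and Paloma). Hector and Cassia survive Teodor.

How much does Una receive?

Una receives ₹87,000.

The entire ₹522,000 passes to the descendants.
That amount (₹522,000) is divided into 3 shares of ₹174,000: Hector and Cassia each take ₹174,000; Adaeze's ₹174,000 share passes to Adaeze's issue.
Adaeze's share (₹174,000) is divided into 2 shares of ₹87,000: Una and Paloma each take ₹87,000.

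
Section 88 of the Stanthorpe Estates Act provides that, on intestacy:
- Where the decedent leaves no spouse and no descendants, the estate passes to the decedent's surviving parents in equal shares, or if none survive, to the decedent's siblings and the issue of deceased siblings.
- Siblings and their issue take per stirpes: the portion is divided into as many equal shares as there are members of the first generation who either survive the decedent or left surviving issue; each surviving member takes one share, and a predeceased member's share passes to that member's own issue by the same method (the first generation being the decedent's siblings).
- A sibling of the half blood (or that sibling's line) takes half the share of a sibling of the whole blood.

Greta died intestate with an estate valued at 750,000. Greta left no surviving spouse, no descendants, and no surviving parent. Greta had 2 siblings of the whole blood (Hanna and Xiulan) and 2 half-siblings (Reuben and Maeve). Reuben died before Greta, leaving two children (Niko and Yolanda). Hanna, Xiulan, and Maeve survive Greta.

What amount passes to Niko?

The entire 750,000 passes to the siblings and their issue.
Counting each half-blood sibling's line as half a unit, there are 3 units in 750,000, so one unit is 250,000. Whole-blood lines (Hanna and Xiulan) take 250,000 each; half-blood lines (Reuben and Maeve) take 125,000 each.
Reuben's share (125,000) is divided into 2 shares of 62,500: Niko and Yolanda each take 62,500.

Niko receives 62,500.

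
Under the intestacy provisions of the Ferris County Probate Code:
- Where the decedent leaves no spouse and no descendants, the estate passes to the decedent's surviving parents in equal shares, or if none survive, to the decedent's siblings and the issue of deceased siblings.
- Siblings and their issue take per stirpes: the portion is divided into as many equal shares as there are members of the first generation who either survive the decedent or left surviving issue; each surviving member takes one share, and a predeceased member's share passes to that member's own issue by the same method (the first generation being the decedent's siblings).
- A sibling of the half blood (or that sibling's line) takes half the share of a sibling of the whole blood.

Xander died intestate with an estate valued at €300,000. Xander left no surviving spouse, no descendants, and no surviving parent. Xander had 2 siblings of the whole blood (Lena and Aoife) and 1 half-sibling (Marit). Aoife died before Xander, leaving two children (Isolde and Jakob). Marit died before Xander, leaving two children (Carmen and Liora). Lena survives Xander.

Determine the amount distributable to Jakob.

Jakob receives €60,000.

The entire €300,000 passes to the siblings and their issue.
Counting each half-blood sibling's line as half a unit, there are 5/2 units in €300,000, so one unit is €120,000. Whole-blood lines (Lena and Aoife) take €120,000 each; half-blood lines (Marit) take €60,000 each.
Aoife's share (€120,000) is divided into 2 shares of €60,000: Isolde and Jakob each take €60,000.
Marit's share (€60,000) is divided into 2 shares of €30,000: Carmen and Liora each take €30,000.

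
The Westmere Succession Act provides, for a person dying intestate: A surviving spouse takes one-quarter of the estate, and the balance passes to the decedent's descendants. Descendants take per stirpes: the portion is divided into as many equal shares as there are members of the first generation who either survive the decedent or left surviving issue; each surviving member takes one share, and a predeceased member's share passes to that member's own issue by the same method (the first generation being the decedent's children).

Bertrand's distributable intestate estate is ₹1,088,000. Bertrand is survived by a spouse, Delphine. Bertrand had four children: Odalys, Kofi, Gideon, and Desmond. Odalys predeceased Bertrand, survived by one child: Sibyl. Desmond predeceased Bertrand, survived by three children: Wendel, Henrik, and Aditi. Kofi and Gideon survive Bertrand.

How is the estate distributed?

Delphine takes one-quarter of ₹1,088,000 = ₹272,000. The remaining ₹816,000 passes to the descendants.
The descendants' portion (₹816,000) is divided into 4 shares of ₹204,000: Kofi and Gideon each take ₹204,000; Odalys's ₹204,000 share passes to Odalys's issue; Desmond's ₹204,000 share passes to Desmond's issue.
Odalys's share (₹204,000) passes entirely to Sibyl.
Desmond's share (₹204,000) is divided into 3 shares of ₹68,000: Wendel, Henrik, and Aditi each take ₹68,000.

Delphine: ₹272,000; Sibyl: ₹204,000; Kofi: ₹204,000; Gideon: ₹204,000; Wendel: ₹68,000; Henrik: ₹68,000; Aditi: ₹68,000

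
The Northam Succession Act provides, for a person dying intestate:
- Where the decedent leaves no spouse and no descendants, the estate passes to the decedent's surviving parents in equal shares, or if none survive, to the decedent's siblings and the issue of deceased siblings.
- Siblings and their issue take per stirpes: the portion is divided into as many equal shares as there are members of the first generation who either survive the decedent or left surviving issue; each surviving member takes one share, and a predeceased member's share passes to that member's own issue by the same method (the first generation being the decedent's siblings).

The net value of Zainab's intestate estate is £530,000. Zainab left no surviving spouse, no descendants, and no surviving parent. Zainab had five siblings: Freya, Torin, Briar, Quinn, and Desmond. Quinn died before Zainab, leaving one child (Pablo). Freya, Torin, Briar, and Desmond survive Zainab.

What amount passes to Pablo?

Pablo receives £106,000.

The entire £530,000 passes to the siblings and their issue.
That amount (£530,000) is divided into 5 shares of £106,000: Freya, Torin, Briar, and Desmond each take £106,000; Quinn's £106,000 share passes to Quinn's issue.
Quinn's share (£106,000) passes entirely to Pablo.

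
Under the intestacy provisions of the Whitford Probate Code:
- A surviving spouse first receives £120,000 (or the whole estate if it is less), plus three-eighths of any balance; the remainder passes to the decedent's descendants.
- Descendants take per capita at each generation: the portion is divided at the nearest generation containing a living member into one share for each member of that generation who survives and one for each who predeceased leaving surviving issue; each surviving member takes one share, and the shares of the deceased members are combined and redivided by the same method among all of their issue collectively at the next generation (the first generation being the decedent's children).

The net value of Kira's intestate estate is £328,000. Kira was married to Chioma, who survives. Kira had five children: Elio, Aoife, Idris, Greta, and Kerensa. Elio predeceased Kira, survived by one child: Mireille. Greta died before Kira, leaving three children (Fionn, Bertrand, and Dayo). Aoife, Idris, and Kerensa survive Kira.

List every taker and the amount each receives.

Chioma first takes £120,000, leaving a balance of £208,000. Chioma then takes three-eighths of the balance (£78,000), for a total of £198,000. The remaining £130,000 passes to the descendants.
The descendants' portion (£130,000) is divided at the children's generation into 5 shares of £26,000. Aoife, Idris, and Kerensa each take £26,000. The 2 shares of the deceased (Elio and Greta) are combined into a pool of £52,000.
That pool (£52,000) is divided at the grandchildren's generation equally among Mireille, Fionn, Bertrand, and Dayo: £13,000 each.

Chioma: £198,000; Mireille: £13,000; Aoife: £26,000; Idris: £26,000; Fionn: £13,000; Bertrand: £13,000; Dayo: £13,000; Kerensa: £26,000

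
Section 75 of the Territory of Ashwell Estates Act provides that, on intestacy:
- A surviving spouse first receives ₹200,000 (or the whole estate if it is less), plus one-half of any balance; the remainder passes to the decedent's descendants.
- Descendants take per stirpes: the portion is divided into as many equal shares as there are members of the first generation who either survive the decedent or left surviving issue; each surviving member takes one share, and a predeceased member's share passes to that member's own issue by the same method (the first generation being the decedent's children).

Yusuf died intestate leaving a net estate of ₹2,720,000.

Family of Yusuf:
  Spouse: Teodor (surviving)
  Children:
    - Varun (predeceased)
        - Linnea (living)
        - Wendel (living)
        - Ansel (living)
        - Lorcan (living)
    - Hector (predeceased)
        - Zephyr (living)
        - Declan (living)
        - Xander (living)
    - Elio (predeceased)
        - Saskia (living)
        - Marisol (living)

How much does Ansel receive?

Ansel receives ₹105,000.

Teodor first takes ₹200,000, leaving a balance of ₹2,520,000. Teodor then takes one-half of the balance (₹1,260,000), for a total of ₹1,460,000. The remaining ₹1,260,000 passes to the descendants.
The descendants' portion (₹1,260,000) is divided into 3 shares of ₹420,000: Varun's ₹420,000 share passes to Varun's issue; Hector's ₹420,000 share passes to Hector's issue; Elio's ₹420,000 share passes to Elio's issue.
Varun's share (₹420,000) is divided into 4 shares of ₹105,000: Linnea, Wendel, Ansel, and Lorcan each take ₹105,000.
Hector's share (₹420,000) is divided into 3 shares of ₹140,000: Zephyr, Declan, and Xander each take ₹140,000.
Elio's share (₹420,000) is divided into 2 shares of ₹210,000: Saskia and Marisol each take ₹210,000.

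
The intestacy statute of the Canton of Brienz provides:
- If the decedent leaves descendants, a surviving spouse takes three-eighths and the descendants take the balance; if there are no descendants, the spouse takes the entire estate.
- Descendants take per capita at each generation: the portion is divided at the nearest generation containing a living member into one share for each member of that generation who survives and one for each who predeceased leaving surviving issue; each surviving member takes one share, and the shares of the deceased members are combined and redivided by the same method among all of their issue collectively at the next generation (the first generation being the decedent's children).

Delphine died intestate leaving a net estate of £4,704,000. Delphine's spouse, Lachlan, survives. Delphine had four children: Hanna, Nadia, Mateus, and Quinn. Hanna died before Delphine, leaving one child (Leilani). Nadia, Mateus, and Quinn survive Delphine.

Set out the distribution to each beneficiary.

Lachlan takes three-eighths of £4,704,000 = £1,764,000. The remaining £2,940,000 passes to the descendants.
The descendants' portion (£2,940,000) is divided at the children's generation into 4 shares of £735,000. Nadia, Mateus, and Quinn each take £735,000. The remaining share for the deceased Hanna (£735,000) is carried to the next generation.
That pool (£735,000) passes entirely to Leilani, the sole taker at the grandchildren's generation.

Lachlan: £1,764,000; Leilani: £735,000; Nadia: £735,000; Mateus: £735,000; Quinn: £735,000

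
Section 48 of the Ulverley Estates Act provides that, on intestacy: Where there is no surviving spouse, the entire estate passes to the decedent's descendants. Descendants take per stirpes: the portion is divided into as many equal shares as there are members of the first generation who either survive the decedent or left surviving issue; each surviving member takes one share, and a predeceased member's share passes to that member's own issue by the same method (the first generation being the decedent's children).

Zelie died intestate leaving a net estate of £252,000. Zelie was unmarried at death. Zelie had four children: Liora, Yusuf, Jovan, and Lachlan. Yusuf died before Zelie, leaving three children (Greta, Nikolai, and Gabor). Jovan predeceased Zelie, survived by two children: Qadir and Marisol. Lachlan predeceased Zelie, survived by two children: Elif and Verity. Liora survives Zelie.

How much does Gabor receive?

The entire £252,000 passes to the descendants.
That amount (£252,000) is divided into 4 shares of £63,000: Liora takes £63,000; Yusuf's £63,000 share passes to Yusuf's issue; Jovan's £63,000 share passes to Jovan's issue; Lachlan's £63,000 share passes to Lachlan's issue.
Yusuf's share (£63,000) is divided into 3 shares of £21,000: Greta, Nikolai, and Gabor each take £21,000.
Jovan's share (£63,000) is divided into 2 shares of £31,500: Qadir and Marisol each take £31,500.
Lachlan's share (£63,000) is divided into 2 shares of £31,500: Elif and Verity each take £31,500.

Gabor receives £21,000.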